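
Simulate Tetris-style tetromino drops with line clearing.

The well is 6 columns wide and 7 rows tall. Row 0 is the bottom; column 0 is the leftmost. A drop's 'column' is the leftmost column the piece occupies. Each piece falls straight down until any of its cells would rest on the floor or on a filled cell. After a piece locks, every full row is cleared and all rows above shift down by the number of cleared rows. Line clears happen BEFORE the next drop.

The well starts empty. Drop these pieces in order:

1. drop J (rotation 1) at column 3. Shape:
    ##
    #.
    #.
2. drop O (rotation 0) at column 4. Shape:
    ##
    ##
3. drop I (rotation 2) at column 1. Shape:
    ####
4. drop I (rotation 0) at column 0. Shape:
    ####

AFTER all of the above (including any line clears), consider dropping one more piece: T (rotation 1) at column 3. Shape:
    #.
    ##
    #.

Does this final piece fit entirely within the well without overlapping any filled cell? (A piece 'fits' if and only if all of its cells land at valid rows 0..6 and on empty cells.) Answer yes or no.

Answer: no

Derivation:
Drop 1: J rot1 at col 3 lands with bottom-row=0; cleared 0 line(s) (total 0); column heights now [0 0 0 3 3 0], max=3
Drop 2: O rot0 at col 4 lands with bottom-row=3; cleared 0 line(s) (total 0); column heights now [0 0 0 3 5 5], max=5
Drop 3: I rot2 at col 1 lands with bottom-row=5; cleared 0 line(s) (total 0); column heights now [0 6 6 6 6 5], max=6
Drop 4: I rot0 at col 0 lands with bottom-row=6; cleared 0 line(s) (total 0); column heights now [7 7 7 7 6 5], max=7
Test piece T rot1 at col 3 (width 2): heights before test = [7 7 7 7 6 5]; fits = False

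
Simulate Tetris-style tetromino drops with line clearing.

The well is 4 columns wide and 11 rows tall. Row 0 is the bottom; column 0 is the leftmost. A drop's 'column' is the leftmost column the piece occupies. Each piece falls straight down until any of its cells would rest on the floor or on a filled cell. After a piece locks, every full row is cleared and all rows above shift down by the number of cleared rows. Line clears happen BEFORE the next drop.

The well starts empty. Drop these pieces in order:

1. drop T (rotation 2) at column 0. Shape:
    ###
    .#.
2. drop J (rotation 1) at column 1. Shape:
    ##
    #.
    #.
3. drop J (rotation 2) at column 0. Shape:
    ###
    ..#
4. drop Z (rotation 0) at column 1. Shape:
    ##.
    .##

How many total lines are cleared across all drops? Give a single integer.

Answer: 0

Derivation:
Drop 1: T rot2 at col 0 lands with bottom-row=0; cleared 0 line(s) (total 0); column heights now [2 2 2 0], max=2
Drop 2: J rot1 at col 1 lands with bottom-row=2; cleared 0 line(s) (total 0); column heights now [2 5 5 0], max=5
Drop 3: J rot2 at col 0 lands with bottom-row=5; cleared 0 line(s) (total 0); column heights now [7 7 7 0], max=7
Drop 4: Z rot0 at col 1 lands with bottom-row=7; cleared 0 line(s) (total 0); column heights now [7 9 9 8], max=9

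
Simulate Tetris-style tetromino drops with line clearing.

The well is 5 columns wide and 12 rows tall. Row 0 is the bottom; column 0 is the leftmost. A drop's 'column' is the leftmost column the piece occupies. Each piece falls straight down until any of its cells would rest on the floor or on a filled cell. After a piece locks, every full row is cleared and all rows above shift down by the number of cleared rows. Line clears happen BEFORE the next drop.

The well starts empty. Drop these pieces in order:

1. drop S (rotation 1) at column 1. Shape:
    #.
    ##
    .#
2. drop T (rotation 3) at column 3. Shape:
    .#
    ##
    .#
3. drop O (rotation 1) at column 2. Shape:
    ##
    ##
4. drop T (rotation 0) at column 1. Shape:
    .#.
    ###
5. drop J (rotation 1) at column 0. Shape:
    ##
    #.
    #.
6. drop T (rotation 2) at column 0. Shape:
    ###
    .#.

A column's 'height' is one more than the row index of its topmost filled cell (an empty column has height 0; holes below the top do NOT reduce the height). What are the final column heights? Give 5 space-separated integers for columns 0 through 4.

Drop 1: S rot1 at col 1 lands with bottom-row=0; cleared 0 line(s) (total 0); column heights now [0 3 2 0 0], max=3
Drop 2: T rot3 at col 3 lands with bottom-row=0; cleared 0 line(s) (total 0); column heights now [0 3 2 2 3], max=3
Drop 3: O rot1 at col 2 lands with bottom-row=2; cleared 0 line(s) (total 0); column heights now [0 3 4 4 3], max=4
Drop 4: T rot0 at col 1 lands with bottom-row=4; cleared 0 line(s) (total 0); column heights now [0 5 6 5 3], max=6
Drop 5: J rot1 at col 0 lands with bottom-row=3; cleared 0 line(s) (total 0); column heights now [6 6 6 5 3], max=6
Drop 6: T rot2 at col 0 lands with bottom-row=6; cleared 0 line(s) (total 0); column heights now [8 8 8 5 3], max=8

Answer: 8 8 8 5 3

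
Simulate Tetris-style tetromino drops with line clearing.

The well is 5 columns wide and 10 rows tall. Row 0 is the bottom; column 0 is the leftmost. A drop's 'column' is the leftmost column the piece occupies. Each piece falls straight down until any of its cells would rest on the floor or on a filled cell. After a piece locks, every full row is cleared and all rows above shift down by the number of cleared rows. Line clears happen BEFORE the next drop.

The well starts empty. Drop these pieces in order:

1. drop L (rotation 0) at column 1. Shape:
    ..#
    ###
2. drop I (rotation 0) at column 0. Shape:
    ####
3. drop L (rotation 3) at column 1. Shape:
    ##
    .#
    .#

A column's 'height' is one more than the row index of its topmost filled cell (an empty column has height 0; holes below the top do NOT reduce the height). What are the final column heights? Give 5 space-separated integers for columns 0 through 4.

Answer: 3 6 6 3 0

Derivation:
Drop 1: L rot0 at col 1 lands with bottom-row=0; cleared 0 line(s) (total 0); column heights now [0 1 1 2 0], max=2
Drop 2: I rot0 at col 0 lands with bottom-row=2; cleared 0 line(s) (total 0); column heights now [3 3 3 3 0], max=3
Drop 3: L rot3 at col 1 lands with bottom-row=3; cleared 0 line(s) (total 0); column heights now [3 6 6 3 0], max=6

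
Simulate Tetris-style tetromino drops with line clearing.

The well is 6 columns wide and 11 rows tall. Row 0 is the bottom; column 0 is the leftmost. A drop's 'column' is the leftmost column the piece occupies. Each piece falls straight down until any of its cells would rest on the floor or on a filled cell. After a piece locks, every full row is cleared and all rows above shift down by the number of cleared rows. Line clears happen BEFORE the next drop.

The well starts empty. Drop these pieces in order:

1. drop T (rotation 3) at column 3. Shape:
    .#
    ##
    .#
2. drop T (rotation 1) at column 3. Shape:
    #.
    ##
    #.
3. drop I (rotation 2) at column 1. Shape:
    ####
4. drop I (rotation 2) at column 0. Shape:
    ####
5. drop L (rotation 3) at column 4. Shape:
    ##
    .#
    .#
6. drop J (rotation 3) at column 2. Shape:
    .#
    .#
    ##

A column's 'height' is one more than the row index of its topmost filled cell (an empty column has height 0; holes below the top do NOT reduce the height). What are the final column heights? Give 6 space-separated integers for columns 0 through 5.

Answer: 0 6 7 9 6 6

Derivation:
Drop 1: T rot3 at col 3 lands with bottom-row=0; cleared 0 line(s) (total 0); column heights now [0 0 0 2 3 0], max=3
Drop 2: T rot1 at col 3 lands with bottom-row=2; cleared 0 line(s) (total 0); column heights now [0 0 0 5 4 0], max=5
Drop 3: I rot2 at col 1 lands with bottom-row=5; cleared 0 line(s) (total 0); column heights now [0 6 6 6 6 0], max=6
Drop 4: I rot2 at col 0 lands with bottom-row=6; cleared 0 line(s) (total 0); column heights now [7 7 7 7 6 0], max=7
Drop 5: L rot3 at col 4 lands with bottom-row=4; cleared 1 line(s) (total 1); column heights now [0 6 6 6 6 6], max=6
Drop 6: J rot3 at col 2 lands with bottom-row=6; cleared 0 line(s) (total 1); column heights now [0 6 7 9 6 6], max=9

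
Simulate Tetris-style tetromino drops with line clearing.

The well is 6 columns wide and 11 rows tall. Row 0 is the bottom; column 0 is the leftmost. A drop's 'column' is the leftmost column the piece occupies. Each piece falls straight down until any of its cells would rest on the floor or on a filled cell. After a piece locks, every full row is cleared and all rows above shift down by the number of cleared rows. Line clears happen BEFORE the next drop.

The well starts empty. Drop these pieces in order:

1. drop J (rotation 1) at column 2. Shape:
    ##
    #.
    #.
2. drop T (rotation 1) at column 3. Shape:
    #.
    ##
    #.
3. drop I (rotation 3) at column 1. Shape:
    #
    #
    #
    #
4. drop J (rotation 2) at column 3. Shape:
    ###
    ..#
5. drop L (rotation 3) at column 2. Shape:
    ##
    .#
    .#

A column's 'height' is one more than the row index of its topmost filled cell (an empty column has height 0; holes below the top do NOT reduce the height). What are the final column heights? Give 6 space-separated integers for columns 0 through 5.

Answer: 0 4 10 10 7 7

Derivation:
Drop 1: J rot1 at col 2 lands with bottom-row=0; cleared 0 line(s) (total 0); column heights now [0 0 3 3 0 0], max=3
Drop 2: T rot1 at col 3 lands with bottom-row=3; cleared 0 line(s) (total 0); column heights now [0 0 3 6 5 0], max=6
Drop 3: I rot3 at col 1 lands with bottom-row=0; cleared 0 line(s) (total 0); column heights now [0 4 3 6 5 0], max=6
Drop 4: J rot2 at col 3 lands with bottom-row=5; cleared 0 line(s) (total 0); column heights now [0 4 3 7 7 7], max=7
Drop 5: L rot3 at col 2 lands with bottom-row=7; cleared 0 line(s) (total 0); column heights now [0 4 10 10 7 7], max=10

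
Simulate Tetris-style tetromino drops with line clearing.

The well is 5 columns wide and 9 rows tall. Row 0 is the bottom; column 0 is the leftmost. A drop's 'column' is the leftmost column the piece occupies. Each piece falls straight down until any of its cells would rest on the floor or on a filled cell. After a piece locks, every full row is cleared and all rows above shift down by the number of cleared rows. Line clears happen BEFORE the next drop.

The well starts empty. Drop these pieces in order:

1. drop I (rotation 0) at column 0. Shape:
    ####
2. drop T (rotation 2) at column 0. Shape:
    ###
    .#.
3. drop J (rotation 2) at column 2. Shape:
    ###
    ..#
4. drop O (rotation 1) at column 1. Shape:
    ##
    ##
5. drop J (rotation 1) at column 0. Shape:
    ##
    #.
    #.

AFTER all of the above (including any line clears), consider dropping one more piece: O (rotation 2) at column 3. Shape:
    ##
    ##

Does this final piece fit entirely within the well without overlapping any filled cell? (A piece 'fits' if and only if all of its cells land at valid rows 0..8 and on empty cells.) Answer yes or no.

Answer: yes

Derivation:
Drop 1: I rot0 at col 0 lands with bottom-row=0; cleared 0 line(s) (total 0); column heights now [1 1 1 1 0], max=1
Drop 2: T rot2 at col 0 lands with bottom-row=1; cleared 0 line(s) (total 0); column heights now [3 3 3 1 0], max=3
Drop 3: J rot2 at col 2 lands with bottom-row=2; cleared 0 line(s) (total 0); column heights now [3 3 4 4 4], max=4
Drop 4: O rot1 at col 1 lands with bottom-row=4; cleared 0 line(s) (total 0); column heights now [3 6 6 4 4], max=6
Drop 5: J rot1 at col 0 lands with bottom-row=4; cleared 0 line(s) (total 0); column heights now [7 7 6 4 4], max=7
Test piece O rot2 at col 3 (width 2): heights before test = [7 7 6 4 4]; fits = True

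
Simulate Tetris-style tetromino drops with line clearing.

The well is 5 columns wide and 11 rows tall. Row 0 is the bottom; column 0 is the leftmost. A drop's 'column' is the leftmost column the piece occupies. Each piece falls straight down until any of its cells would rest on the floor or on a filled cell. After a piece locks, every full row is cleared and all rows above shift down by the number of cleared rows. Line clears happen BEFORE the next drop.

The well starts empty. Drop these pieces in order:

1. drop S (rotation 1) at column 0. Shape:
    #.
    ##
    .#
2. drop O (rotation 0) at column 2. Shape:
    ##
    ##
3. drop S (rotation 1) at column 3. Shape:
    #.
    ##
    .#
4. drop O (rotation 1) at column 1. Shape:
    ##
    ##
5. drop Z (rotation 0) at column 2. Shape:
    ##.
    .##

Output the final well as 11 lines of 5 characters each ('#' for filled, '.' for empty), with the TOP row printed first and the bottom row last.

Answer: .....
.....
.....
.....
.....
.....
.....
..##.
...##
.###.
.###.

Derivation:
Drop 1: S rot1 at col 0 lands with bottom-row=0; cleared 0 line(s) (total 0); column heights now [3 2 0 0 0], max=3
Drop 2: O rot0 at col 2 lands with bottom-row=0; cleared 0 line(s) (total 0); column heights now [3 2 2 2 0], max=3
Drop 3: S rot1 at col 3 lands with bottom-row=1; cleared 1 line(s) (total 1); column heights now [2 1 1 3 2], max=3
Drop 4: O rot1 at col 1 lands with bottom-row=1; cleared 1 line(s) (total 2); column heights now [0 2 2 2 0], max=2
Drop 5: Z rot0 at col 2 lands with bottom-row=2; cleared 0 line(s) (total 2); column heights now [0 2 4 4 3], max=4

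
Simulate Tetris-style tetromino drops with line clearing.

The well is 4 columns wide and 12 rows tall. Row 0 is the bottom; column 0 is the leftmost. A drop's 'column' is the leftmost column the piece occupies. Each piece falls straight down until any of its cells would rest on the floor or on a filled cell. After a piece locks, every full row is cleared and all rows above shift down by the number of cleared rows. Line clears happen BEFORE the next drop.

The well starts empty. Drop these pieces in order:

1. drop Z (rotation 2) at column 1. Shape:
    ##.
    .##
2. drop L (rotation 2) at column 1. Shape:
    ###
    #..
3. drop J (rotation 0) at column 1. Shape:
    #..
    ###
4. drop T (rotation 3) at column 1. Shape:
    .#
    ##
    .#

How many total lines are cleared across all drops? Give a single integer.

Answer: 0

Derivation:
Drop 1: Z rot2 at col 1 lands with bottom-row=0; cleared 0 line(s) (total 0); column heights now [0 2 2 1], max=2
Drop 2: L rot2 at col 1 lands with bottom-row=2; cleared 0 line(s) (total 0); column heights now [0 4 4 4], max=4
Drop 3: J rot0 at col 1 lands with bottom-row=4; cleared 0 line(s) (total 0); column heights now [0 6 5 5], max=6
Drop 4: T rot3 at col 1 lands with bottom-row=5; cleared 0 line(s) (total 0); column heights now [0 7 8 5], max=8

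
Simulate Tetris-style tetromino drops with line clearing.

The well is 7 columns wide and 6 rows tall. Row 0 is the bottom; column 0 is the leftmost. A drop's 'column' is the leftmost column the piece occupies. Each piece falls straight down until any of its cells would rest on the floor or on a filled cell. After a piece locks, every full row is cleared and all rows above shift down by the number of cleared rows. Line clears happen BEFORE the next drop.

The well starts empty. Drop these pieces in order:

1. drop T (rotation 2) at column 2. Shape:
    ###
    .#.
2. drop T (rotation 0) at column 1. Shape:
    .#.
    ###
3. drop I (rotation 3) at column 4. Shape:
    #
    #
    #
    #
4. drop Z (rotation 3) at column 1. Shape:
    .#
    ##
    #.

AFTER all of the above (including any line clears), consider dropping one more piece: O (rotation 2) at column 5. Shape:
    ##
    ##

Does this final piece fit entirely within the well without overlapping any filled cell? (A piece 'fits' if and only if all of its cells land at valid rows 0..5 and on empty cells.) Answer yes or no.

Drop 1: T rot2 at col 2 lands with bottom-row=0; cleared 0 line(s) (total 0); column heights now [0 0 2 2 2 0 0], max=2
Drop 2: T rot0 at col 1 lands with bottom-row=2; cleared 0 line(s) (total 0); column heights now [0 3 4 3 2 0 0], max=4
Drop 3: I rot3 at col 4 lands with bottom-row=2; cleared 0 line(s) (total 0); column heights now [0 3 4 3 6 0 0], max=6
Drop 4: Z rot3 at col 1 lands with bottom-row=3; cleared 0 line(s) (total 0); column heights now [0 5 6 3 6 0 0], max=6
Test piece O rot2 at col 5 (width 2): heights before test = [0 5 6 3 6 0 0]; fits = True

Answer: yes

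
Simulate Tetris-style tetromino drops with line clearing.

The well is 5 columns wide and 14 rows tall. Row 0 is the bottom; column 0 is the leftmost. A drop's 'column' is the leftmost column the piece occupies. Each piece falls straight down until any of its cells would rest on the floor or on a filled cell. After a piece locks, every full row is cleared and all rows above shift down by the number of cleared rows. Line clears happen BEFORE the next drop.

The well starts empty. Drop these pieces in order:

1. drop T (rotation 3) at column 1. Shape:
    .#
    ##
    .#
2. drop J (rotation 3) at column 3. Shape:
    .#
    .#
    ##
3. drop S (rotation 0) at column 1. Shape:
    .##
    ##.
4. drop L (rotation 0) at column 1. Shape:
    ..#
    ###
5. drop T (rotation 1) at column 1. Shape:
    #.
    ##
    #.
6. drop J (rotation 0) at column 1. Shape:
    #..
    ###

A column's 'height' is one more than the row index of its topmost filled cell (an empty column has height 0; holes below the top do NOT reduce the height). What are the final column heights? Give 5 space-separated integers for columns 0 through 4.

Drop 1: T rot3 at col 1 lands with bottom-row=0; cleared 0 line(s) (total 0); column heights now [0 2 3 0 0], max=3
Drop 2: J rot3 at col 3 lands with bottom-row=0; cleared 0 line(s) (total 0); column heights now [0 2 3 1 3], max=3
Drop 3: S rot0 at col 1 lands with bottom-row=3; cleared 0 line(s) (total 0); column heights now [0 4 5 5 3], max=5
Drop 4: L rot0 at col 1 lands with bottom-row=5; cleared 0 line(s) (total 0); column heights now [0 6 6 7 3], max=7
Drop 5: T rot1 at col 1 lands with bottom-row=6; cleared 0 line(s) (total 0); column heights now [0 9 8 7 3], max=9
Drop 6: J rot0 at col 1 lands with bottom-row=9; cleared 0 line(s) (total 0); column heights now [0 11 10 10 3], max=11

Answer: 0 11 10 10 3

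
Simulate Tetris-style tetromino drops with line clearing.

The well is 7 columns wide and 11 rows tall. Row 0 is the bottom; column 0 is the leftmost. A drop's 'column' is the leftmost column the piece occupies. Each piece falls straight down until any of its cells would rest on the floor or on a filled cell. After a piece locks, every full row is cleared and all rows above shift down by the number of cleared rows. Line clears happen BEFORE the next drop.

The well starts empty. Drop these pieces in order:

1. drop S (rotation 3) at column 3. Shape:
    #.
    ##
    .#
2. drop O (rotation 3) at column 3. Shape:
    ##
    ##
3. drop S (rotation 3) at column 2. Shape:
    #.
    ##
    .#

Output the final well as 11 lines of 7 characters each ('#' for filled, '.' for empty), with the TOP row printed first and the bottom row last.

Answer: .......
.......
.......
..#....
..##...
...#...
...##..
...##..
...#...
...##..
....#..

Derivation:
Drop 1: S rot3 at col 3 lands with bottom-row=0; cleared 0 line(s) (total 0); column heights now [0 0 0 3 2 0 0], max=3
Drop 2: O rot3 at col 3 lands with bottom-row=3; cleared 0 line(s) (total 0); column heights now [0 0 0 5 5 0 0], max=5
Drop 3: S rot3 at col 2 lands with bottom-row=5; cleared 0 line(s) (total 0); column heights now [0 0 8 7 5 0 0], max=8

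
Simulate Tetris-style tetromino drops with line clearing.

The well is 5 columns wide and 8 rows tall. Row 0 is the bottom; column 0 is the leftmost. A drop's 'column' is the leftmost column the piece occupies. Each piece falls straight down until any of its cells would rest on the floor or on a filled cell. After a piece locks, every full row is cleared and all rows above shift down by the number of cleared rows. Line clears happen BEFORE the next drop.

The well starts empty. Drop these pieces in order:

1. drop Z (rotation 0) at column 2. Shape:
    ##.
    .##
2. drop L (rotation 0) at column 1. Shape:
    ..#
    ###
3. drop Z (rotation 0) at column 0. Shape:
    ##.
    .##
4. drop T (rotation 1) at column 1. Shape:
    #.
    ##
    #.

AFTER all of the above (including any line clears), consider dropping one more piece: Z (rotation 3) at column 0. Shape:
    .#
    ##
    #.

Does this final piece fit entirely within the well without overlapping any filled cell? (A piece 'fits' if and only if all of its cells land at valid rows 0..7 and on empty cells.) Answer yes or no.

Answer: no

Derivation:
Drop 1: Z rot0 at col 2 lands with bottom-row=0; cleared 0 line(s) (total 0); column heights now [0 0 2 2 1], max=2
Drop 2: L rot0 at col 1 lands with bottom-row=2; cleared 0 line(s) (total 0); column heights now [0 3 3 4 1], max=4
Drop 3: Z rot0 at col 0 lands with bottom-row=3; cleared 0 line(s) (total 0); column heights now [5 5 4 4 1], max=5
Drop 4: T rot1 at col 1 lands with bottom-row=5; cleared 0 line(s) (total 0); column heights now [5 8 7 4 1], max=8
Test piece Z rot3 at col 0 (width 2): heights before test = [5 8 7 4 1]; fits = False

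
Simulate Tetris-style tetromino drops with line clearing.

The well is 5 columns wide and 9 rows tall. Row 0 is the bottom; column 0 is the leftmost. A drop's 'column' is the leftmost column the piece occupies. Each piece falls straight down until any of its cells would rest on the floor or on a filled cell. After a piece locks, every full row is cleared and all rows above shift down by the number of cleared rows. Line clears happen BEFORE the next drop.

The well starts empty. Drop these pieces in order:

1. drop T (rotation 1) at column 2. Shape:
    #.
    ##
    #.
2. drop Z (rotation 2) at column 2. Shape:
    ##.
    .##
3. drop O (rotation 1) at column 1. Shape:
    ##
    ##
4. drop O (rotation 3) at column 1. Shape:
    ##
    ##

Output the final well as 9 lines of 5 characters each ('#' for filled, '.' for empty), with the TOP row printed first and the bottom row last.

Answer: .....
.##..
.##..
.##..
.##..
..##.
..###
..##.
..#..

Derivation:
Drop 1: T rot1 at col 2 lands with bottom-row=0; cleared 0 line(s) (total 0); column heights now [0 0 3 2 0], max=3
Drop 2: Z rot2 at col 2 lands with bottom-row=2; cleared 0 line(s) (total 0); column heights now [0 0 4 4 3], max=4
Drop 3: O rot1 at col 1 lands with bottom-row=4; cleared 0 line(s) (total 0); column heights now [0 6 6 4 3], max=6
Drop 4: O rot3 at col 1 lands with bottom-row=6; cleared 0 line(s) (total 0); column heights now [0 8 8 4 3], max=8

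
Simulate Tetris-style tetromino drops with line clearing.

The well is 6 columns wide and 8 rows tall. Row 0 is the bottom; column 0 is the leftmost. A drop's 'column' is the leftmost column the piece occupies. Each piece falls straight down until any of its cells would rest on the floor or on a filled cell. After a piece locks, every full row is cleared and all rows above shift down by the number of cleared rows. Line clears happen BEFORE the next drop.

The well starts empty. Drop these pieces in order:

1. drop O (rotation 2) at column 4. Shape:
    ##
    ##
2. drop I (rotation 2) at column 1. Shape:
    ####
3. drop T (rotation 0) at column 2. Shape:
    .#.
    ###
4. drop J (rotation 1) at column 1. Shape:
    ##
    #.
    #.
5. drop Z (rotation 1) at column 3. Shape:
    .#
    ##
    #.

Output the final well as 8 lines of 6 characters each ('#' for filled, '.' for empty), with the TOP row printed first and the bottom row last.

Drop 1: O rot2 at col 4 lands with bottom-row=0; cleared 0 line(s) (total 0); column heights now [0 0 0 0 2 2], max=2
Drop 2: I rot2 at col 1 lands with bottom-row=2; cleared 0 line(s) (total 0); column heights now [0 3 3 3 3 2], max=3
Drop 3: T rot0 at col 2 lands with bottom-row=3; cleared 0 line(s) (total 0); column heights now [0 3 4 5 4 2], max=5
Drop 4: J rot1 at col 1 lands with bottom-row=3; cleared 0 line(s) (total 0); column heights now [0 6 6 5 4 2], max=6
Drop 5: Z rot1 at col 3 lands with bottom-row=5; cleared 0 line(s) (total 0); column heights now [0 6 6 7 8 2], max=8

Answer: ....#.
...##.
.###..
.#.#..
.####.
.####.
....##
....##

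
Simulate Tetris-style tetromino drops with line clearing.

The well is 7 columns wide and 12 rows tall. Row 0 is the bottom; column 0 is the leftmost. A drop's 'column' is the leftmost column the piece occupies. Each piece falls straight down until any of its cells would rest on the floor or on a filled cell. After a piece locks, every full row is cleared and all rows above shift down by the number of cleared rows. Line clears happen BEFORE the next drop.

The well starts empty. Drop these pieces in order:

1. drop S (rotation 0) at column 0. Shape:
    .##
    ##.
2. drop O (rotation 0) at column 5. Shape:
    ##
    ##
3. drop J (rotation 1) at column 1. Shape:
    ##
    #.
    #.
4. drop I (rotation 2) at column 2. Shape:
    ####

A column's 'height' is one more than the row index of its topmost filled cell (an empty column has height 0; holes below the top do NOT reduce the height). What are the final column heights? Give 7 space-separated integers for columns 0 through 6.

Drop 1: S rot0 at col 0 lands with bottom-row=0; cleared 0 line(s) (total 0); column heights now [1 2 2 0 0 0 0], max=2
Drop 2: O rot0 at col 5 lands with bottom-row=0; cleared 0 line(s) (total 0); column heights now [1 2 2 0 0 2 2], max=2
Drop 3: J rot1 at col 1 lands with bottom-row=2; cleared 0 line(s) (total 0); column heights now [1 5 5 0 0 2 2], max=5
Drop 4: I rot2 at col 2 lands with bottom-row=5; cleared 0 line(s) (total 0); column heights now [1 5 6 6 6 6 2], max=6

Answer: 1 5 6 6 6 6 2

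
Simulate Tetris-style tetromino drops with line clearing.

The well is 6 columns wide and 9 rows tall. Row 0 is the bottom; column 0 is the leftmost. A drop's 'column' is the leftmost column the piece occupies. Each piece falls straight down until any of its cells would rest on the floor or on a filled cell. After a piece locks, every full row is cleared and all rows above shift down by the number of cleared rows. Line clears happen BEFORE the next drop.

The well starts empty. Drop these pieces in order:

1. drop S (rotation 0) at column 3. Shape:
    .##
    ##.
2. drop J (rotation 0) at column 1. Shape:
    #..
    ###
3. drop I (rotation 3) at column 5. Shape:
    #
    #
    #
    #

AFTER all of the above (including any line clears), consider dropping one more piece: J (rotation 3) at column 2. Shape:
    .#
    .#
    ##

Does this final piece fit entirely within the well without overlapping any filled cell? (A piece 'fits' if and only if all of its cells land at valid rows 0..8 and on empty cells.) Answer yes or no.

Drop 1: S rot0 at col 3 lands with bottom-row=0; cleared 0 line(s) (total 0); column heights now [0 0 0 1 2 2], max=2
Drop 2: J rot0 at col 1 lands with bottom-row=1; cleared 0 line(s) (total 0); column heights now [0 3 2 2 2 2], max=3
Drop 3: I rot3 at col 5 lands with bottom-row=2; cleared 0 line(s) (total 0); column heights now [0 3 2 2 2 6], max=6
Test piece J rot3 at col 2 (width 2): heights before test = [0 3 2 2 2 6]; fits = True

Answer: yes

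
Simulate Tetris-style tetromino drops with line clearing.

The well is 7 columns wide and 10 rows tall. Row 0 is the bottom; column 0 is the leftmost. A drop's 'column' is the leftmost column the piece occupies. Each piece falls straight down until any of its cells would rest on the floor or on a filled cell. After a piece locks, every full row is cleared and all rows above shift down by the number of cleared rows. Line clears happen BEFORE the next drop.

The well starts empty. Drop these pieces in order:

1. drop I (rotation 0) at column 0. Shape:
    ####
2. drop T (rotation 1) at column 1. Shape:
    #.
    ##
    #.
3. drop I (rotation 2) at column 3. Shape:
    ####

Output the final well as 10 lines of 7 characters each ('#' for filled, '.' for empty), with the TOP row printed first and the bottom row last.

Drop 1: I rot0 at col 0 lands with bottom-row=0; cleared 0 line(s) (total 0); column heights now [1 1 1 1 0 0 0], max=1
Drop 2: T rot1 at col 1 lands with bottom-row=1; cleared 0 line(s) (total 0); column heights now [1 4 3 1 0 0 0], max=4
Drop 3: I rot2 at col 3 lands with bottom-row=1; cleared 0 line(s) (total 0); column heights now [1 4 3 2 2 2 2], max=4

Answer: .......
.......
.......
.......
.......
.......
.#.....
.##....
.#.####
####...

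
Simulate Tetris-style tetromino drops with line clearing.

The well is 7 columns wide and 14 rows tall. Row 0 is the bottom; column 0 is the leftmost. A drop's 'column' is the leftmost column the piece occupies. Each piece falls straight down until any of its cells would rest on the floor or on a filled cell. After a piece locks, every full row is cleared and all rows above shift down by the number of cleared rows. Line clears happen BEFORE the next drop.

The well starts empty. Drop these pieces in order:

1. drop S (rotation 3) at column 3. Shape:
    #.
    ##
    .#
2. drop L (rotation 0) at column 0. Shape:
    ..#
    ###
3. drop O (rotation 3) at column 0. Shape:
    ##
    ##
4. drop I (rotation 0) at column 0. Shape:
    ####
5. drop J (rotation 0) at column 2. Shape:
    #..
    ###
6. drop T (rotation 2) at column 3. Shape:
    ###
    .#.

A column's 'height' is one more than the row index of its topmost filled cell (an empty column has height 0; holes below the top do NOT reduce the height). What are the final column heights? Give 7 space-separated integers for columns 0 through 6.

Drop 1: S rot3 at col 3 lands with bottom-row=0; cleared 0 line(s) (total 0); column heights now [0 0 0 3 2 0 0], max=3
Drop 2: L rot0 at col 0 lands with bottom-row=0; cleared 0 line(s) (total 0); column heights now [1 1 2 3 2 0 0], max=3
Drop 3: O rot3 at col 0 lands with bottom-row=1; cleared 0 line(s) (total 0); column heights now [3 3 2 3 2 0 0], max=3
Drop 4: I rot0 at col 0 lands with bottom-row=3; cleared 0 line(s) (total 0); column heights now [4 4 4 4 2 0 0], max=4
Drop 5: J rot0 at col 2 lands with bottom-row=4; cleared 0 line(s) (total 0); column heights now [4 4 6 5 5 0 0], max=6
Drop 6: T rot2 at col 3 lands with bottom-row=5; cleared 0 line(s) (total 0); column heights now [4 4 6 7 7 7 0], max=7

Answer: 4 4 6 7 7 7 0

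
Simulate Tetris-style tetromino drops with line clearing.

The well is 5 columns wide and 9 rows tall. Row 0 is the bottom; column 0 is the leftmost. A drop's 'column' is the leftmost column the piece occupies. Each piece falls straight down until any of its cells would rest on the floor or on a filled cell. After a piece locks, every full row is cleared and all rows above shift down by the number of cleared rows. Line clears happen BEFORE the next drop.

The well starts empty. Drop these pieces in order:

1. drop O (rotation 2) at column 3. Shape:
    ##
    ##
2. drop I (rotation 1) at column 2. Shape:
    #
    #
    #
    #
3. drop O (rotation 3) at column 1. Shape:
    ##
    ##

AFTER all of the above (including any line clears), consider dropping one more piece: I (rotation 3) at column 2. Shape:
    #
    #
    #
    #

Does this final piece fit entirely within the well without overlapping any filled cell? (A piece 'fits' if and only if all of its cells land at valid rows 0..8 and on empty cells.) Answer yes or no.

Answer: no

Derivation:
Drop 1: O rot2 at col 3 lands with bottom-row=0; cleared 0 line(s) (total 0); column heights now [0 0 0 2 2], max=2
Drop 2: I rot1 at col 2 lands with bottom-row=0; cleared 0 line(s) (total 0); column heights now [0 0 4 2 2], max=4
Drop 3: O rot3 at col 1 lands with bottom-row=4; cleared 0 line(s) (total 0); column heights now [0 6 6 2 2], max=6
Test piece I rot3 at col 2 (width 1): heights before test = [0 6 6 2 2]; fits = False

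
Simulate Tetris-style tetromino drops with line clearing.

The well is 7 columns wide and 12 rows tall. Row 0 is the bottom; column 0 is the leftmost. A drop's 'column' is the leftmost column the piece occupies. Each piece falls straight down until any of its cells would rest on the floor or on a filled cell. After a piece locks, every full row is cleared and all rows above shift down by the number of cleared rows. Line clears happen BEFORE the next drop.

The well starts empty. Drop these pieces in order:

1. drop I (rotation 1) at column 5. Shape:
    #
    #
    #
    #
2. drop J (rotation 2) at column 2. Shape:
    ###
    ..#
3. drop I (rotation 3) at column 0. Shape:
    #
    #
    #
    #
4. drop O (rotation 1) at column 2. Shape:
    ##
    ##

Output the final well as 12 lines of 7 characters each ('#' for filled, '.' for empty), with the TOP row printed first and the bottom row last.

Drop 1: I rot1 at col 5 lands with bottom-row=0; cleared 0 line(s) (total 0); column heights now [0 0 0 0 0 4 0], max=4
Drop 2: J rot2 at col 2 lands with bottom-row=0; cleared 0 line(s) (total 0); column heights now [0 0 2 2 2 4 0], max=4
Drop 3: I rot3 at col 0 lands with bottom-row=0; cleared 0 line(s) (total 0); column heights now [4 0 2 2 2 4 0], max=4
Drop 4: O rot1 at col 2 lands with bottom-row=2; cleared 0 line(s) (total 0); column heights now [4 0 4 4 2 4 0], max=4

Answer: .......
.......
.......
.......
.......
.......
.......
.......
#.##.#.
#.##.#.
#.####.
#...##.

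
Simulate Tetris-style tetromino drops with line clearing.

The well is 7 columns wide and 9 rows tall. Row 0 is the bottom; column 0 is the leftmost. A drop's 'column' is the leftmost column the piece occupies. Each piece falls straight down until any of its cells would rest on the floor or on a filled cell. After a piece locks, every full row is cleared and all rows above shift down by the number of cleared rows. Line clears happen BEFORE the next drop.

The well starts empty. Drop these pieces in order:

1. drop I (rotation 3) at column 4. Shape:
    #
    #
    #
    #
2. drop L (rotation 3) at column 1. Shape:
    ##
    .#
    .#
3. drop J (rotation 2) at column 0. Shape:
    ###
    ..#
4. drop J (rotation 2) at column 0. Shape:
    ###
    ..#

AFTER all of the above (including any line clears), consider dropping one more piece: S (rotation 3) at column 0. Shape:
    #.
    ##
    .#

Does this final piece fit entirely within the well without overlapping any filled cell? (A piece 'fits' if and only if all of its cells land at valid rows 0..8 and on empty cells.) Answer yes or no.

Answer: no

Derivation:
Drop 1: I rot3 at col 4 lands with bottom-row=0; cleared 0 line(s) (total 0); column heights now [0 0 0 0 4 0 0], max=4
Drop 2: L rot3 at col 1 lands with bottom-row=0; cleared 0 line(s) (total 0); column heights now [0 3 3 0 4 0 0], max=4
Drop 3: J rot2 at col 0 lands with bottom-row=3; cleared 0 line(s) (total 0); column heights now [5 5 5 0 4 0 0], max=5
Drop 4: J rot2 at col 0 lands with bottom-row=5; cleared 0 line(s) (total 0); column heights now [7 7 7 0 4 0 0], max=7
Test piece S rot3 at col 0 (width 2): heights before test = [7 7 7 0 4 0 0]; fits = False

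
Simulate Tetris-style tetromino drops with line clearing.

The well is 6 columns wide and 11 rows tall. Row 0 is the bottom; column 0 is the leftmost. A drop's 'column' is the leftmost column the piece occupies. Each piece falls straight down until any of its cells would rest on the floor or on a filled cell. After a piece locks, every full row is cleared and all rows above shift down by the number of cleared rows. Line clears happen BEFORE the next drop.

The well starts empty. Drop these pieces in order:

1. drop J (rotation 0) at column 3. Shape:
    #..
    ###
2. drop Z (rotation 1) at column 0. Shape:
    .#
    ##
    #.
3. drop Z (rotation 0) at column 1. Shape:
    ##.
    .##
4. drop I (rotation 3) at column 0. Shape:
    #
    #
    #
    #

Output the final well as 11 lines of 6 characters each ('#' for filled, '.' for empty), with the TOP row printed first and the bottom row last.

Answer: ......
......
......
......
......
#.....
#.....
###...
####..
##.#..
#..###

Derivation:
Drop 1: J rot0 at col 3 lands with bottom-row=0; cleared 0 line(s) (total 0); column heights now [0 0 0 2 1 1], max=2
Drop 2: Z rot1 at col 0 lands with bottom-row=0; cleared 0 line(s) (total 0); column heights now [2 3 0 2 1 1], max=3
Drop 3: Z rot0 at col 1 lands with bottom-row=2; cleared 0 line(s) (total 0); column heights now [2 4 4 3 1 1], max=4
Drop 4: I rot3 at col 0 lands with bottom-row=2; cleared 0 line(s) (total 0); column heights now [6 4 4 3 1 1], max=6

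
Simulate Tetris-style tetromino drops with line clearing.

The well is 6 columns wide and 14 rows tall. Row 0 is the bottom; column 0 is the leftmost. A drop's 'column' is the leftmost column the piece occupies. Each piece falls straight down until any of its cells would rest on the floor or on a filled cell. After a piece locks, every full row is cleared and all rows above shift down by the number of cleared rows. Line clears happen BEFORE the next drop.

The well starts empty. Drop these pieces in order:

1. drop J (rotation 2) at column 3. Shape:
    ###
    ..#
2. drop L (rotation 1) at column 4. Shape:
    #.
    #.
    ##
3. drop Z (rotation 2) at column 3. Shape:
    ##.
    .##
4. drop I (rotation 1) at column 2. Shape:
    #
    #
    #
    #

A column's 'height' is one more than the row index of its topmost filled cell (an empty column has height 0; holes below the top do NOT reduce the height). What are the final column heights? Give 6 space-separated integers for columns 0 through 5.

Drop 1: J rot2 at col 3 lands with bottom-row=0; cleared 0 line(s) (total 0); column heights now [0 0 0 2 2 2], max=2
Drop 2: L rot1 at col 4 lands with bottom-row=2; cleared 0 line(s) (total 0); column heights now [0 0 0 2 5 3], max=5
Drop 3: Z rot2 at col 3 lands with bottom-row=5; cleared 0 line(s) (total 0); column heights now [0 0 0 7 7 6], max=7
Drop 4: I rot1 at col 2 lands with bottom-row=0; cleared 0 line(s) (total 0); column heights now [0 0 4 7 7 6], max=7

Answer: 0 0 4 7 7 6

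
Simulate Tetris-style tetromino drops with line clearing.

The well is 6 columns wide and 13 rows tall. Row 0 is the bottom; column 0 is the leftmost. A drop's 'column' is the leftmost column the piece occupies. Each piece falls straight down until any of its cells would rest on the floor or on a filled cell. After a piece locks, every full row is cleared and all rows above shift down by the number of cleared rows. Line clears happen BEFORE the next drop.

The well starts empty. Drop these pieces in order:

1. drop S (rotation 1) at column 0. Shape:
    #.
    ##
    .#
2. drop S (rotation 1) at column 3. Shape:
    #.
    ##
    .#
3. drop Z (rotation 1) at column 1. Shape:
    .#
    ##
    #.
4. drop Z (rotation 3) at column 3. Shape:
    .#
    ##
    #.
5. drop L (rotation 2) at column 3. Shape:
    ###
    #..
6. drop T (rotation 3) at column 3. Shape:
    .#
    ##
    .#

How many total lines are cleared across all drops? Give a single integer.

Answer: 0

Derivation:
Drop 1: S rot1 at col 0 lands with bottom-row=0; cleared 0 line(s) (total 0); column heights now [3 2 0 0 0 0], max=3
Drop 2: S rot1 at col 3 lands with bottom-row=0; cleared 0 line(s) (total 0); column heights now [3 2 0 3 2 0], max=3
Drop 3: Z rot1 at col 1 lands with bottom-row=2; cleared 0 line(s) (total 0); column heights now [3 4 5 3 2 0], max=5
Drop 4: Z rot3 at col 3 lands with bottom-row=3; cleared 0 line(s) (total 0); column heights now [3 4 5 5 6 0], max=6
Drop 5: L rot2 at col 3 lands with bottom-row=5; cleared 0 line(s) (total 0); column heights now [3 4 5 7 7 7], max=7
Drop 6: T rot3 at col 3 lands with bottom-row=7; cleared 0 line(s) (total 0); column heights now [3 4 5 9 10 7], max=10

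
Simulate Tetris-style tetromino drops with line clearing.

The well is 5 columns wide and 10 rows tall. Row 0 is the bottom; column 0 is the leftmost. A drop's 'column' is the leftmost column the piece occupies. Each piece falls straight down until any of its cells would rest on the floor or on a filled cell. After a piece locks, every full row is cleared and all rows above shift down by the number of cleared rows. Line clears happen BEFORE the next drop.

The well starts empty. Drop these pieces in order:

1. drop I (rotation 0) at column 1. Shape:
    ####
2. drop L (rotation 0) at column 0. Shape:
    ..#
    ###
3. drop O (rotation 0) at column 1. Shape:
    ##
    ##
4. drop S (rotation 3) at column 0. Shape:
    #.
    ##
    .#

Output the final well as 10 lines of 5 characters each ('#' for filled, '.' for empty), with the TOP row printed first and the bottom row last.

Drop 1: I rot0 at col 1 lands with bottom-row=0; cleared 0 line(s) (total 0); column heights now [0 1 1 1 1], max=1
Drop 2: L rot0 at col 0 lands with bottom-row=1; cleared 0 line(s) (total 0); column heights now [2 2 3 1 1], max=3
Drop 3: O rot0 at col 1 lands with bottom-row=3; cleared 0 line(s) (total 0); column heights now [2 5 5 1 1], max=5
Drop 4: S rot3 at col 0 lands with bottom-row=5; cleared 0 line(s) (total 0); column heights now [8 7 5 1 1], max=8

Answer: .....
.....
#....
##...
.#...
.##..
.##..
..#..
###..
.####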